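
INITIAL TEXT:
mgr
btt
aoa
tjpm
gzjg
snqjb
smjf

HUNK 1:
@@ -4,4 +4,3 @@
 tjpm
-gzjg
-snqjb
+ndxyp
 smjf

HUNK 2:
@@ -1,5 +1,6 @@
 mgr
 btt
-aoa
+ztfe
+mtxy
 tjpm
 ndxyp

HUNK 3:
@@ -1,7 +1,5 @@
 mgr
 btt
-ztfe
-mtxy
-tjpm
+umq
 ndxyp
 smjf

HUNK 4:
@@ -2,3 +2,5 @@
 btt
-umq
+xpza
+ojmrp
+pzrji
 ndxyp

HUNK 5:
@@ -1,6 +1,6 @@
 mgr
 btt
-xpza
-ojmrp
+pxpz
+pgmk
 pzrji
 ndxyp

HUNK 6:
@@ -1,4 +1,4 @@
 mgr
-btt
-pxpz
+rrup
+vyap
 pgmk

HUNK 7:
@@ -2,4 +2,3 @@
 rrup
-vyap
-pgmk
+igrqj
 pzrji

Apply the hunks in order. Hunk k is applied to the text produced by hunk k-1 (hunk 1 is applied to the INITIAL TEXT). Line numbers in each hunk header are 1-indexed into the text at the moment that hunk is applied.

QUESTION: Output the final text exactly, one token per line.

Answer: mgr
rrup
igrqj
pzrji
ndxyp
smjf

Derivation:
Hunk 1: at line 4 remove [gzjg,snqjb] add [ndxyp] -> 6 lines: mgr btt aoa tjpm ndxyp smjf
Hunk 2: at line 1 remove [aoa] add [ztfe,mtxy] -> 7 lines: mgr btt ztfe mtxy tjpm ndxyp smjf
Hunk 3: at line 1 remove [ztfe,mtxy,tjpm] add [umq] -> 5 lines: mgr btt umq ndxyp smjf
Hunk 4: at line 2 remove [umq] add [xpza,ojmrp,pzrji] -> 7 lines: mgr btt xpza ojmrp pzrji ndxyp smjf
Hunk 5: at line 1 remove [xpza,ojmrp] add [pxpz,pgmk] -> 7 lines: mgr btt pxpz pgmk pzrji ndxyp smjf
Hunk 6: at line 1 remove [btt,pxpz] add [rrup,vyap] -> 7 lines: mgr rrup vyap pgmk pzrji ndxyp smjf
Hunk 7: at line 2 remove [vyap,pgmk] add [igrqj] -> 6 lines: mgr rrup igrqj pzrji ndxyp smjf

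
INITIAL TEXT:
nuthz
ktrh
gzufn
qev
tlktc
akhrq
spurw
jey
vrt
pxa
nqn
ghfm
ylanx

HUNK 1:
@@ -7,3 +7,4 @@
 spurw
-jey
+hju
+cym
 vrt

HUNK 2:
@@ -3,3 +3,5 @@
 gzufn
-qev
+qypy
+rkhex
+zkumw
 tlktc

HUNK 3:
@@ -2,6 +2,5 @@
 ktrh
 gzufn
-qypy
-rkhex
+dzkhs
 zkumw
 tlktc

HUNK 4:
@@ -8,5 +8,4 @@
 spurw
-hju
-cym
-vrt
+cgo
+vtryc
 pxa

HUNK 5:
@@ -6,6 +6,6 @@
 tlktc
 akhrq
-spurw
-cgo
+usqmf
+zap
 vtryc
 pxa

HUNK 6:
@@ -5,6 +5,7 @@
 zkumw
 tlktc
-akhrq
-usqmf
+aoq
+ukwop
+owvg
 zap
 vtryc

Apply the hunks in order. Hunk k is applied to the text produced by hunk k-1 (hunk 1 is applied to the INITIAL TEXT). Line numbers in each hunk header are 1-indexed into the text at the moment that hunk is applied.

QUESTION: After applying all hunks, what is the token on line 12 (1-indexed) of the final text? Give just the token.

Hunk 1: at line 7 remove [jey] add [hju,cym] -> 14 lines: nuthz ktrh gzufn qev tlktc akhrq spurw hju cym vrt pxa nqn ghfm ylanx
Hunk 2: at line 3 remove [qev] add [qypy,rkhex,zkumw] -> 16 lines: nuthz ktrh gzufn qypy rkhex zkumw tlktc akhrq spurw hju cym vrt pxa nqn ghfm ylanx
Hunk 3: at line 2 remove [qypy,rkhex] add [dzkhs] -> 15 lines: nuthz ktrh gzufn dzkhs zkumw tlktc akhrq spurw hju cym vrt pxa nqn ghfm ylanx
Hunk 4: at line 8 remove [hju,cym,vrt] add [cgo,vtryc] -> 14 lines: nuthz ktrh gzufn dzkhs zkumw tlktc akhrq spurw cgo vtryc pxa nqn ghfm ylanx
Hunk 5: at line 6 remove [spurw,cgo] add [usqmf,zap] -> 14 lines: nuthz ktrh gzufn dzkhs zkumw tlktc akhrq usqmf zap vtryc pxa nqn ghfm ylanx
Hunk 6: at line 5 remove [akhrq,usqmf] add [aoq,ukwop,owvg] -> 15 lines: nuthz ktrh gzufn dzkhs zkumw tlktc aoq ukwop owvg zap vtryc pxa nqn ghfm ylanx
Final line 12: pxa

Answer: pxa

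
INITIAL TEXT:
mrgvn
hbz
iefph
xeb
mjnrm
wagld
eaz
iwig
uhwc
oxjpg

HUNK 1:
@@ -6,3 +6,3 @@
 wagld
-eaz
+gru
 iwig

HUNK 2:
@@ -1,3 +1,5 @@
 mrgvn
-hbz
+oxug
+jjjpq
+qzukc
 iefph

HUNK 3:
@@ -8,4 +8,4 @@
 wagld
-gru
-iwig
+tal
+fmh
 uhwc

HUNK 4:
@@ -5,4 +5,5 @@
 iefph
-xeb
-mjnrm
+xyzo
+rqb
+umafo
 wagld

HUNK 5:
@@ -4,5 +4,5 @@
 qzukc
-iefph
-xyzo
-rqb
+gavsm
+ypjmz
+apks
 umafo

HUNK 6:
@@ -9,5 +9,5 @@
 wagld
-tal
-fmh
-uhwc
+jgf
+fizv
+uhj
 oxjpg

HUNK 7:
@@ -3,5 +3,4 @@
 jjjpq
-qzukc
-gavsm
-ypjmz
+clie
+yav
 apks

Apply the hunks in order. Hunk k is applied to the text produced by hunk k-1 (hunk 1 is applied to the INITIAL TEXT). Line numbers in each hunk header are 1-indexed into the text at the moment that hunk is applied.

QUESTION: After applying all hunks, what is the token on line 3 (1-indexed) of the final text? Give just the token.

Hunk 1: at line 6 remove [eaz] add [gru] -> 10 lines: mrgvn hbz iefph xeb mjnrm wagld gru iwig uhwc oxjpg
Hunk 2: at line 1 remove [hbz] add [oxug,jjjpq,qzukc] -> 12 lines: mrgvn oxug jjjpq qzukc iefph xeb mjnrm wagld gru iwig uhwc oxjpg
Hunk 3: at line 8 remove [gru,iwig] add [tal,fmh] -> 12 lines: mrgvn oxug jjjpq qzukc iefph xeb mjnrm wagld tal fmh uhwc oxjpg
Hunk 4: at line 5 remove [xeb,mjnrm] add [xyzo,rqb,umafo] -> 13 lines: mrgvn oxug jjjpq qzukc iefph xyzo rqb umafo wagld tal fmh uhwc oxjpg
Hunk 5: at line 4 remove [iefph,xyzo,rqb] add [gavsm,ypjmz,apks] -> 13 lines: mrgvn oxug jjjpq qzukc gavsm ypjmz apks umafo wagld tal fmh uhwc oxjpg
Hunk 6: at line 9 remove [tal,fmh,uhwc] add [jgf,fizv,uhj] -> 13 lines: mrgvn oxug jjjpq qzukc gavsm ypjmz apks umafo wagld jgf fizv uhj oxjpg
Hunk 7: at line 3 remove [qzukc,gavsm,ypjmz] add [clie,yav] -> 12 lines: mrgvn oxug jjjpq clie yav apks umafo wagld jgf fizv uhj oxjpg
Final line 3: jjjpq

Answer: jjjpq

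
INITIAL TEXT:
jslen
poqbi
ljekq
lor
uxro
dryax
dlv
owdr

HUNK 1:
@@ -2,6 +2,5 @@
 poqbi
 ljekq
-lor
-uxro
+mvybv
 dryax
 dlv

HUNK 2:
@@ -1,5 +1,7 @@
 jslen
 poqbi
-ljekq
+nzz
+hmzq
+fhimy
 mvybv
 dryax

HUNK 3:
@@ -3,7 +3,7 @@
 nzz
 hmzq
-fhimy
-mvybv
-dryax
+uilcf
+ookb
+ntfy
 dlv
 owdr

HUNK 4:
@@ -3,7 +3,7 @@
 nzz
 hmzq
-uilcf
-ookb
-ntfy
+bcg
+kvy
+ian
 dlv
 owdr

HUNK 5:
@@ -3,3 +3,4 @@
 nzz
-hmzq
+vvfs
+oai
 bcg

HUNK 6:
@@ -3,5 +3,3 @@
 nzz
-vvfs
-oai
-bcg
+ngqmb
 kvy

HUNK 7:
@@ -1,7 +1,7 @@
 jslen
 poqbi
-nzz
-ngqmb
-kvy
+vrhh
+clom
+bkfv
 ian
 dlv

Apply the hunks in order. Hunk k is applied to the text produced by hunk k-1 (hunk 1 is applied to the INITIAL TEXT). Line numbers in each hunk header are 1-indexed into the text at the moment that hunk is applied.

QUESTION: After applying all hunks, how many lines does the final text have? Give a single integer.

Hunk 1: at line 2 remove [lor,uxro] add [mvybv] -> 7 lines: jslen poqbi ljekq mvybv dryax dlv owdr
Hunk 2: at line 1 remove [ljekq] add [nzz,hmzq,fhimy] -> 9 lines: jslen poqbi nzz hmzq fhimy mvybv dryax dlv owdr
Hunk 3: at line 3 remove [fhimy,mvybv,dryax] add [uilcf,ookb,ntfy] -> 9 lines: jslen poqbi nzz hmzq uilcf ookb ntfy dlv owdr
Hunk 4: at line 3 remove [uilcf,ookb,ntfy] add [bcg,kvy,ian] -> 9 lines: jslen poqbi nzz hmzq bcg kvy ian dlv owdr
Hunk 5: at line 3 remove [hmzq] add [vvfs,oai] -> 10 lines: jslen poqbi nzz vvfs oai bcg kvy ian dlv owdr
Hunk 6: at line 3 remove [vvfs,oai,bcg] add [ngqmb] -> 8 lines: jslen poqbi nzz ngqmb kvy ian dlv owdr
Hunk 7: at line 1 remove [nzz,ngqmb,kvy] add [vrhh,clom,bkfv] -> 8 lines: jslen poqbi vrhh clom bkfv ian dlv owdr
Final line count: 8

Answer: 8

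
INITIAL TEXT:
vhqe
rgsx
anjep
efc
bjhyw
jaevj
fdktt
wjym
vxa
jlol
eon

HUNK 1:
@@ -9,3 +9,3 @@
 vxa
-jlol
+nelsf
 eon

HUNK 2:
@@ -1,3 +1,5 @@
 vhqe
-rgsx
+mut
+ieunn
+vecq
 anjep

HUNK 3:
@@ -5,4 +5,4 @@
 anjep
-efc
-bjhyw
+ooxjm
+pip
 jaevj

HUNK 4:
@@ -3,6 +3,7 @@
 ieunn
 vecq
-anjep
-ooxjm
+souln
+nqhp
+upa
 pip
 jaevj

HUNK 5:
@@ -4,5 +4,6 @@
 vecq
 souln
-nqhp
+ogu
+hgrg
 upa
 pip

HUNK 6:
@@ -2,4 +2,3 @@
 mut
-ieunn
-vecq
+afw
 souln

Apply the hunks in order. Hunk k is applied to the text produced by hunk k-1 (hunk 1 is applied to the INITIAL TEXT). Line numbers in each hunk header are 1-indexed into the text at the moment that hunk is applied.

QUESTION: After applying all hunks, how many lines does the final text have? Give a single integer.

Answer: 14

Derivation:
Hunk 1: at line 9 remove [jlol] add [nelsf] -> 11 lines: vhqe rgsx anjep efc bjhyw jaevj fdktt wjym vxa nelsf eon
Hunk 2: at line 1 remove [rgsx] add [mut,ieunn,vecq] -> 13 lines: vhqe mut ieunn vecq anjep efc bjhyw jaevj fdktt wjym vxa nelsf eon
Hunk 3: at line 5 remove [efc,bjhyw] add [ooxjm,pip] -> 13 lines: vhqe mut ieunn vecq anjep ooxjm pip jaevj fdktt wjym vxa nelsf eon
Hunk 4: at line 3 remove [anjep,ooxjm] add [souln,nqhp,upa] -> 14 lines: vhqe mut ieunn vecq souln nqhp upa pip jaevj fdktt wjym vxa nelsf eon
Hunk 5: at line 4 remove [nqhp] add [ogu,hgrg] -> 15 lines: vhqe mut ieunn vecq souln ogu hgrg upa pip jaevj fdktt wjym vxa nelsf eon
Hunk 6: at line 2 remove [ieunn,vecq] add [afw] -> 14 lines: vhqe mut afw souln ogu hgrg upa pip jaevj fdktt wjym vxa nelsf eon
Final line count: 14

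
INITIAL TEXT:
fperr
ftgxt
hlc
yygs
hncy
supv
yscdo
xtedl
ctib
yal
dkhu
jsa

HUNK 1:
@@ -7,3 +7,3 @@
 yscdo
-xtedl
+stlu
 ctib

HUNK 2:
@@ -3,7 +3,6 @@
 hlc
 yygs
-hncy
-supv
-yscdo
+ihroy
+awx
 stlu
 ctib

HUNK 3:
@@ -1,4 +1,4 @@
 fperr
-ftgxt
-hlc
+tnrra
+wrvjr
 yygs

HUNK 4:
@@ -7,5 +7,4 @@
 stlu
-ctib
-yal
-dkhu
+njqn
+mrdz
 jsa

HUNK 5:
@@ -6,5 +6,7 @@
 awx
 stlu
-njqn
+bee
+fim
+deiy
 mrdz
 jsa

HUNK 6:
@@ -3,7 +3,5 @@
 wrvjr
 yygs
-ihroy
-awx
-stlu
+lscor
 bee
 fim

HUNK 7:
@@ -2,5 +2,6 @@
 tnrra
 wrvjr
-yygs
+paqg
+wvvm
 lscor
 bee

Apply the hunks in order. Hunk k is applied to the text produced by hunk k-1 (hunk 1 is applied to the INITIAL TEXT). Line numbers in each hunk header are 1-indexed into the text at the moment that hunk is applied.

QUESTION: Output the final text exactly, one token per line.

Answer: fperr
tnrra
wrvjr
paqg
wvvm
lscor
bee
fim
deiy
mrdz
jsa

Derivation:
Hunk 1: at line 7 remove [xtedl] add [stlu] -> 12 lines: fperr ftgxt hlc yygs hncy supv yscdo stlu ctib yal dkhu jsa
Hunk 2: at line 3 remove [hncy,supv,yscdo] add [ihroy,awx] -> 11 lines: fperr ftgxt hlc yygs ihroy awx stlu ctib yal dkhu jsa
Hunk 3: at line 1 remove [ftgxt,hlc] add [tnrra,wrvjr] -> 11 lines: fperr tnrra wrvjr yygs ihroy awx stlu ctib yal dkhu jsa
Hunk 4: at line 7 remove [ctib,yal,dkhu] add [njqn,mrdz] -> 10 lines: fperr tnrra wrvjr yygs ihroy awx stlu njqn mrdz jsa
Hunk 5: at line 6 remove [njqn] add [bee,fim,deiy] -> 12 lines: fperr tnrra wrvjr yygs ihroy awx stlu bee fim deiy mrdz jsa
Hunk 6: at line 3 remove [ihroy,awx,stlu] add [lscor] -> 10 lines: fperr tnrra wrvjr yygs lscor bee fim deiy mrdz jsa
Hunk 7: at line 2 remove [yygs] add [paqg,wvvm] -> 11 lines: fperr tnrra wrvjr paqg wvvm lscor bee fim deiy mrdz jsa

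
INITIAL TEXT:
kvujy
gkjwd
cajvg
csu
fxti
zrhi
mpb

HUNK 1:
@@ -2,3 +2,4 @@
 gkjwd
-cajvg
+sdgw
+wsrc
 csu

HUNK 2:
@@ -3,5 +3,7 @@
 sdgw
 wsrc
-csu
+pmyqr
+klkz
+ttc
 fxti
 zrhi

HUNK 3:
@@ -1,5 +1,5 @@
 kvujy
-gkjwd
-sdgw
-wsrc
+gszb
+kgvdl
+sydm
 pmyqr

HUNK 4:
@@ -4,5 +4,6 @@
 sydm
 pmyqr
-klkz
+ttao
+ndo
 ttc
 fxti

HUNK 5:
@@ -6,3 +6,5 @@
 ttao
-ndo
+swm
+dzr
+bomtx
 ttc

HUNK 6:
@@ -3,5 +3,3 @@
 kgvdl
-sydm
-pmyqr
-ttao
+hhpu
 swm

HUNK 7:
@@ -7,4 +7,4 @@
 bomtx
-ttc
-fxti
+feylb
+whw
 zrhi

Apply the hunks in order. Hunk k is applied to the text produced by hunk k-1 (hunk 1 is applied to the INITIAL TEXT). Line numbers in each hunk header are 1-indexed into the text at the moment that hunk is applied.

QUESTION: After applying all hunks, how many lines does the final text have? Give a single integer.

Answer: 11

Derivation:
Hunk 1: at line 2 remove [cajvg] add [sdgw,wsrc] -> 8 lines: kvujy gkjwd sdgw wsrc csu fxti zrhi mpb
Hunk 2: at line 3 remove [csu] add [pmyqr,klkz,ttc] -> 10 lines: kvujy gkjwd sdgw wsrc pmyqr klkz ttc fxti zrhi mpb
Hunk 3: at line 1 remove [gkjwd,sdgw,wsrc] add [gszb,kgvdl,sydm] -> 10 lines: kvujy gszb kgvdl sydm pmyqr klkz ttc fxti zrhi mpb
Hunk 4: at line 4 remove [klkz] add [ttao,ndo] -> 11 lines: kvujy gszb kgvdl sydm pmyqr ttao ndo ttc fxti zrhi mpb
Hunk 5: at line 6 remove [ndo] add [swm,dzr,bomtx] -> 13 lines: kvujy gszb kgvdl sydm pmyqr ttao swm dzr bomtx ttc fxti zrhi mpb
Hunk 6: at line 3 remove [sydm,pmyqr,ttao] add [hhpu] -> 11 lines: kvujy gszb kgvdl hhpu swm dzr bomtx ttc fxti zrhi mpb
Hunk 7: at line 7 remove [ttc,fxti] add [feylb,whw] -> 11 lines: kvujy gszb kgvdl hhpu swm dzr bomtx feylb whw zrhi mpb
Final line count: 11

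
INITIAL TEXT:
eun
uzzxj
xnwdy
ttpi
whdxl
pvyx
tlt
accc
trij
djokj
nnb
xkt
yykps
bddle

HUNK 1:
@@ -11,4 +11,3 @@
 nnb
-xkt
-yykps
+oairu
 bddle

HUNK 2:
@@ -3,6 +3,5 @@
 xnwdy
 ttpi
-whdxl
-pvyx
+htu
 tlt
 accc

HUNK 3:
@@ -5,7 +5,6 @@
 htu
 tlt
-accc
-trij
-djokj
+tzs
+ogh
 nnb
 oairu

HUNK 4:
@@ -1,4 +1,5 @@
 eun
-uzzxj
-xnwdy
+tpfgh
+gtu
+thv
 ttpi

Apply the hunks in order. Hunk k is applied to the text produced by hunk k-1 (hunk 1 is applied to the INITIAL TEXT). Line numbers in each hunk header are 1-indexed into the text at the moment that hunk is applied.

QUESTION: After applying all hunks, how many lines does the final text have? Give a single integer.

Hunk 1: at line 11 remove [xkt,yykps] add [oairu] -> 13 lines: eun uzzxj xnwdy ttpi whdxl pvyx tlt accc trij djokj nnb oairu bddle
Hunk 2: at line 3 remove [whdxl,pvyx] add [htu] -> 12 lines: eun uzzxj xnwdy ttpi htu tlt accc trij djokj nnb oairu bddle
Hunk 3: at line 5 remove [accc,trij,djokj] add [tzs,ogh] -> 11 lines: eun uzzxj xnwdy ttpi htu tlt tzs ogh nnb oairu bddle
Hunk 4: at line 1 remove [uzzxj,xnwdy] add [tpfgh,gtu,thv] -> 12 lines: eun tpfgh gtu thv ttpi htu tlt tzs ogh nnb oairu bddle
Final line count: 12

Answer: 12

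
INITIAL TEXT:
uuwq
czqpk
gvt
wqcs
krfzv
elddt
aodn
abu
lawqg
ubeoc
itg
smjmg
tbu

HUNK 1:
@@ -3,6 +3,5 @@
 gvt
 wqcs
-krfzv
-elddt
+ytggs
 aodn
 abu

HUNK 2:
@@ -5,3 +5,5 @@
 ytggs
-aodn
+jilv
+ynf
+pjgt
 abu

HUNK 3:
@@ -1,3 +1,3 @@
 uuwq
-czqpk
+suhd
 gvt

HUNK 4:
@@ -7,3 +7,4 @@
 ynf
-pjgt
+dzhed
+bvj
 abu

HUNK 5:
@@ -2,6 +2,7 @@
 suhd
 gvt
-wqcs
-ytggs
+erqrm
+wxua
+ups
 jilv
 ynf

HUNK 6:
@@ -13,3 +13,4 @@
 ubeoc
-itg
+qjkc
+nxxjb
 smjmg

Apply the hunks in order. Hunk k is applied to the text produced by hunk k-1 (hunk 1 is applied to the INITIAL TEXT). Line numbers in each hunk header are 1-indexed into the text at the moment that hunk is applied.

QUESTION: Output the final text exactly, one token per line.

Hunk 1: at line 3 remove [krfzv,elddt] add [ytggs] -> 12 lines: uuwq czqpk gvt wqcs ytggs aodn abu lawqg ubeoc itg smjmg tbu
Hunk 2: at line 5 remove [aodn] add [jilv,ynf,pjgt] -> 14 lines: uuwq czqpk gvt wqcs ytggs jilv ynf pjgt abu lawqg ubeoc itg smjmg tbu
Hunk 3: at line 1 remove [czqpk] add [suhd] -> 14 lines: uuwq suhd gvt wqcs ytggs jilv ynf pjgt abu lawqg ubeoc itg smjmg tbu
Hunk 4: at line 7 remove [pjgt] add [dzhed,bvj] -> 15 lines: uuwq suhd gvt wqcs ytggs jilv ynf dzhed bvj abu lawqg ubeoc itg smjmg tbu
Hunk 5: at line 2 remove [wqcs,ytggs] add [erqrm,wxua,ups] -> 16 lines: uuwq suhd gvt erqrm wxua ups jilv ynf dzhed bvj abu lawqg ubeoc itg smjmg tbu
Hunk 6: at line 13 remove [itg] add [qjkc,nxxjb] -> 17 lines: uuwq suhd gvt erqrm wxua ups jilv ynf dzhed bvj abu lawqg ubeoc qjkc nxxjb smjmg tbu

Answer: uuwq
suhd
gvt
erqrm
wxua
ups
jilv
ynf
dzhed
bvj
abu
lawqg
ubeoc
qjkc
nxxjb
smjmg
tbu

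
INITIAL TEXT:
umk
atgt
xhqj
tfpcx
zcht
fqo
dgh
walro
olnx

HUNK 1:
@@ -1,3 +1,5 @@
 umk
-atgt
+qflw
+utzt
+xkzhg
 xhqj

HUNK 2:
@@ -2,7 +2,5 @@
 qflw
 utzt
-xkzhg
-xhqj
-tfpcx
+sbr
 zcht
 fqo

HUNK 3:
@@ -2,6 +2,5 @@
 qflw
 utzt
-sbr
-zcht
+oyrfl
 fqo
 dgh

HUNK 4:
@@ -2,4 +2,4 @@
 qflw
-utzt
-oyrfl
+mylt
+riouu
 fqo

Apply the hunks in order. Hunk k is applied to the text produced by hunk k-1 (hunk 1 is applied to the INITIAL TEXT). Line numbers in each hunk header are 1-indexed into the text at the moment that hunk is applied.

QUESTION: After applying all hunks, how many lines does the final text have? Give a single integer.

Answer: 8

Derivation:
Hunk 1: at line 1 remove [atgt] add [qflw,utzt,xkzhg] -> 11 lines: umk qflw utzt xkzhg xhqj tfpcx zcht fqo dgh walro olnx
Hunk 2: at line 2 remove [xkzhg,xhqj,tfpcx] add [sbr] -> 9 lines: umk qflw utzt sbr zcht fqo dgh walro olnx
Hunk 3: at line 2 remove [sbr,zcht] add [oyrfl] -> 8 lines: umk qflw utzt oyrfl fqo dgh walro olnx
Hunk 4: at line 2 remove [utzt,oyrfl] add [mylt,riouu] -> 8 lines: umk qflw mylt riouu fqo dgh walro olnx
Final line count: 8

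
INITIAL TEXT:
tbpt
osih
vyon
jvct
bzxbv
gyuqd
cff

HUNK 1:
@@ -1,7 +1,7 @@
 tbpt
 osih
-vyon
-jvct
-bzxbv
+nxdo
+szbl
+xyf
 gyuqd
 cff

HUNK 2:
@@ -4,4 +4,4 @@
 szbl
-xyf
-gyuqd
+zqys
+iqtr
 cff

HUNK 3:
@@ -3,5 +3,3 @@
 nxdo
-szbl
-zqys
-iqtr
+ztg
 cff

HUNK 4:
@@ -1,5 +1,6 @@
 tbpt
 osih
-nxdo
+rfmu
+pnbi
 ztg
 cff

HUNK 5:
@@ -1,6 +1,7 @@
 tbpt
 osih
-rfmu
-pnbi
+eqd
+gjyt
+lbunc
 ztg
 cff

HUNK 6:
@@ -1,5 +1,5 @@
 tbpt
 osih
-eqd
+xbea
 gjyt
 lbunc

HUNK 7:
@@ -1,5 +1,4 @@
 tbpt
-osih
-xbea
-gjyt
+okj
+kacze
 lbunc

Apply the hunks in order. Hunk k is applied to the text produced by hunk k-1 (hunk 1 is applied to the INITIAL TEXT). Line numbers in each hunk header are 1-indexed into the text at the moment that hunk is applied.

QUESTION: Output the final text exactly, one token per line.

Answer: tbpt
okj
kacze
lbunc
ztg
cff

Derivation:
Hunk 1: at line 1 remove [vyon,jvct,bzxbv] add [nxdo,szbl,xyf] -> 7 lines: tbpt osih nxdo szbl xyf gyuqd cff
Hunk 2: at line 4 remove [xyf,gyuqd] add [zqys,iqtr] -> 7 lines: tbpt osih nxdo szbl zqys iqtr cff
Hunk 3: at line 3 remove [szbl,zqys,iqtr] add [ztg] -> 5 lines: tbpt osih nxdo ztg cff
Hunk 4: at line 1 remove [nxdo] add [rfmu,pnbi] -> 6 lines: tbpt osih rfmu pnbi ztg cff
Hunk 5: at line 1 remove [rfmu,pnbi] add [eqd,gjyt,lbunc] -> 7 lines: tbpt osih eqd gjyt lbunc ztg cff
Hunk 6: at line 1 remove [eqd] add [xbea] -> 7 lines: tbpt osih xbea gjyt lbunc ztg cff
Hunk 7: at line 1 remove [osih,xbea,gjyt] add [okj,kacze] -> 6 lines: tbpt okj kacze lbunc ztg cff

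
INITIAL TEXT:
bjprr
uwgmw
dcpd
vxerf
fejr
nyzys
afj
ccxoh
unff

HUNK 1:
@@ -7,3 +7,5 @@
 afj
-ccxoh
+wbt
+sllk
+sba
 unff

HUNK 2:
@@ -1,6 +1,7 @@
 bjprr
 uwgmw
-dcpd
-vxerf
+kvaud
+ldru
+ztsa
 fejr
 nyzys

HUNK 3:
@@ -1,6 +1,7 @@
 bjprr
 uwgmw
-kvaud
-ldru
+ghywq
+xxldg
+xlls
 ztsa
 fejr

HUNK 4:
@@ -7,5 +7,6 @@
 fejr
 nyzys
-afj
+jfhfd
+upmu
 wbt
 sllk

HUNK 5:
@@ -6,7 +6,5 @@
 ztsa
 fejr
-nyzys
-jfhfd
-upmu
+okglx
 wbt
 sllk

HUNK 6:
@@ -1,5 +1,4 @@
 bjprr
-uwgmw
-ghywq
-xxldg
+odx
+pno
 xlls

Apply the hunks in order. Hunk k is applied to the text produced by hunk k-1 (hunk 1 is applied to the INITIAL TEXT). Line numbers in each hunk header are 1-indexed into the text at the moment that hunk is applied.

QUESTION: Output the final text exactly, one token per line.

Answer: bjprr
odx
pno
xlls
ztsa
fejr
okglx
wbt
sllk
sba
unff

Derivation:
Hunk 1: at line 7 remove [ccxoh] add [wbt,sllk,sba] -> 11 lines: bjprr uwgmw dcpd vxerf fejr nyzys afj wbt sllk sba unff
Hunk 2: at line 1 remove [dcpd,vxerf] add [kvaud,ldru,ztsa] -> 12 lines: bjprr uwgmw kvaud ldru ztsa fejr nyzys afj wbt sllk sba unff
Hunk 3: at line 1 remove [kvaud,ldru] add [ghywq,xxldg,xlls] -> 13 lines: bjprr uwgmw ghywq xxldg xlls ztsa fejr nyzys afj wbt sllk sba unff
Hunk 4: at line 7 remove [afj] add [jfhfd,upmu] -> 14 lines: bjprr uwgmw ghywq xxldg xlls ztsa fejr nyzys jfhfd upmu wbt sllk sba unff
Hunk 5: at line 6 remove [nyzys,jfhfd,upmu] add [okglx] -> 12 lines: bjprr uwgmw ghywq xxldg xlls ztsa fejr okglx wbt sllk sba unff
Hunk 6: at line 1 remove [uwgmw,ghywq,xxldg] add [odx,pno] -> 11 lines: bjprr odx pno xlls ztsa fejr okglx wbt sllk sba unff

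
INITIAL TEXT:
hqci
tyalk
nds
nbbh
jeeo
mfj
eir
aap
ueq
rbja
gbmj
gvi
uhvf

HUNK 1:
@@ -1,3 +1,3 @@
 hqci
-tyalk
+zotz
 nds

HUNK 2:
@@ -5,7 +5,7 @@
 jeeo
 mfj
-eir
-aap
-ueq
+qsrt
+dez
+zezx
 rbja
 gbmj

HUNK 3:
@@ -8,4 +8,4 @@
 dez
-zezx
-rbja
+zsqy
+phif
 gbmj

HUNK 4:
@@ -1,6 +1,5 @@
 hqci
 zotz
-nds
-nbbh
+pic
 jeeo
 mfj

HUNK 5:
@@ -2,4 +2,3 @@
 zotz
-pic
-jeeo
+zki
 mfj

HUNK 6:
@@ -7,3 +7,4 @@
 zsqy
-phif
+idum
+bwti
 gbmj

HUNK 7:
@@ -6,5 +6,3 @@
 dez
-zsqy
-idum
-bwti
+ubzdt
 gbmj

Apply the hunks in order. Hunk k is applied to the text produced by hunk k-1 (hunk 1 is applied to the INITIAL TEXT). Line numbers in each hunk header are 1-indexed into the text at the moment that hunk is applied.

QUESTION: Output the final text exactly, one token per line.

Answer: hqci
zotz
zki
mfj
qsrt
dez
ubzdt
gbmj
gvi
uhvf

Derivation:
Hunk 1: at line 1 remove [tyalk] add [zotz] -> 13 lines: hqci zotz nds nbbh jeeo mfj eir aap ueq rbja gbmj gvi uhvf
Hunk 2: at line 5 remove [eir,aap,ueq] add [qsrt,dez,zezx] -> 13 lines: hqci zotz nds nbbh jeeo mfj qsrt dez zezx rbja gbmj gvi uhvf
Hunk 3: at line 8 remove [zezx,rbja] add [zsqy,phif] -> 13 lines: hqci zotz nds nbbh jeeo mfj qsrt dez zsqy phif gbmj gvi uhvf
Hunk 4: at line 1 remove [nds,nbbh] add [pic] -> 12 lines: hqci zotz pic jeeo mfj qsrt dez zsqy phif gbmj gvi uhvf
Hunk 5: at line 2 remove [pic,jeeo] add [zki] -> 11 lines: hqci zotz zki mfj qsrt dez zsqy phif gbmj gvi uhvf
Hunk 6: at line 7 remove [phif] add [idum,bwti] -> 12 lines: hqci zotz zki mfj qsrt dez zsqy idum bwti gbmj gvi uhvf
Hunk 7: at line 6 remove [zsqy,idum,bwti] add [ubzdt] -> 10 lines: hqci zotz zki mfj qsrt dez ubzdt gbmj gvi uhvf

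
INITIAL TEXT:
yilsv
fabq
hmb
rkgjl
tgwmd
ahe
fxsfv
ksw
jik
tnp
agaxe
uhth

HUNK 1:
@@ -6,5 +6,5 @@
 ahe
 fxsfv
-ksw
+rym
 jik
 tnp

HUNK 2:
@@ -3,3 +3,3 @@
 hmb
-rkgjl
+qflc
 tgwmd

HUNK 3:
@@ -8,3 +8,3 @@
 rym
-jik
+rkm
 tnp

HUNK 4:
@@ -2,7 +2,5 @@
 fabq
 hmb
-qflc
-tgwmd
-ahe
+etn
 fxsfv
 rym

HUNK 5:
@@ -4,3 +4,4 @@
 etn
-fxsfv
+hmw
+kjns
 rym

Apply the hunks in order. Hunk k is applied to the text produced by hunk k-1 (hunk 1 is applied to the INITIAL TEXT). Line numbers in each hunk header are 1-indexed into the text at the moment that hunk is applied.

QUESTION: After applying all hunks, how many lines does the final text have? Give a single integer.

Hunk 1: at line 6 remove [ksw] add [rym] -> 12 lines: yilsv fabq hmb rkgjl tgwmd ahe fxsfv rym jik tnp agaxe uhth
Hunk 2: at line 3 remove [rkgjl] add [qflc] -> 12 lines: yilsv fabq hmb qflc tgwmd ahe fxsfv rym jik tnp agaxe uhth
Hunk 3: at line 8 remove [jik] add [rkm] -> 12 lines: yilsv fabq hmb qflc tgwmd ahe fxsfv rym rkm tnp agaxe uhth
Hunk 4: at line 2 remove [qflc,tgwmd,ahe] add [etn] -> 10 lines: yilsv fabq hmb etn fxsfv rym rkm tnp agaxe uhth
Hunk 5: at line 4 remove [fxsfv] add [hmw,kjns] -> 11 lines: yilsv fabq hmb etn hmw kjns rym rkm tnp agaxe uhth
Final line count: 11

Answer: 11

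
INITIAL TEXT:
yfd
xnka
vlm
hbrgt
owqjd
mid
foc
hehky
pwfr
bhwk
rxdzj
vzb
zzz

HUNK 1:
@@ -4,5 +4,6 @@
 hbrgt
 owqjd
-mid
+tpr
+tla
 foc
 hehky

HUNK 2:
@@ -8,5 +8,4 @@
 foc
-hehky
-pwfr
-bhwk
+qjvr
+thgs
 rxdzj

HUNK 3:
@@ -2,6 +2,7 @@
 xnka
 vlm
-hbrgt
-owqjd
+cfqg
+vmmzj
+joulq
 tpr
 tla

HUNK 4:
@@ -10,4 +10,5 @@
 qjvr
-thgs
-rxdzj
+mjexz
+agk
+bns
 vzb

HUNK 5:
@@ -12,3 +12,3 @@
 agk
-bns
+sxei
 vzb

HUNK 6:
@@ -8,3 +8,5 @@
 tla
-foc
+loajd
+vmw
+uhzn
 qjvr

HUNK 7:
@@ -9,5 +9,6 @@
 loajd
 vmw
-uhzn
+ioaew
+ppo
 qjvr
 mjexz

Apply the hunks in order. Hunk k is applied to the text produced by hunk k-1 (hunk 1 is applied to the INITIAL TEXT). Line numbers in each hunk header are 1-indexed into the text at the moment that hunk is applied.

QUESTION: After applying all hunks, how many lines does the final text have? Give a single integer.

Hunk 1: at line 4 remove [mid] add [tpr,tla] -> 14 lines: yfd xnka vlm hbrgt owqjd tpr tla foc hehky pwfr bhwk rxdzj vzb zzz
Hunk 2: at line 8 remove [hehky,pwfr,bhwk] add [qjvr,thgs] -> 13 lines: yfd xnka vlm hbrgt owqjd tpr tla foc qjvr thgs rxdzj vzb zzz
Hunk 3: at line 2 remove [hbrgt,owqjd] add [cfqg,vmmzj,joulq] -> 14 lines: yfd xnka vlm cfqg vmmzj joulq tpr tla foc qjvr thgs rxdzj vzb zzz
Hunk 4: at line 10 remove [thgs,rxdzj] add [mjexz,agk,bns] -> 15 lines: yfd xnka vlm cfqg vmmzj joulq tpr tla foc qjvr mjexz agk bns vzb zzz
Hunk 5: at line 12 remove [bns] add [sxei] -> 15 lines: yfd xnka vlm cfqg vmmzj joulq tpr tla foc qjvr mjexz agk sxei vzb zzz
Hunk 6: at line 8 remove [foc] add [loajd,vmw,uhzn] -> 17 lines: yfd xnka vlm cfqg vmmzj joulq tpr tla loajd vmw uhzn qjvr mjexz agk sxei vzb zzz
Hunk 7: at line 9 remove [uhzn] add [ioaew,ppo] -> 18 lines: yfd xnka vlm cfqg vmmzj joulq tpr tla loajd vmw ioaew ppo qjvr mjexz agk sxei vzb zzz
Final line count: 18

Answer: 18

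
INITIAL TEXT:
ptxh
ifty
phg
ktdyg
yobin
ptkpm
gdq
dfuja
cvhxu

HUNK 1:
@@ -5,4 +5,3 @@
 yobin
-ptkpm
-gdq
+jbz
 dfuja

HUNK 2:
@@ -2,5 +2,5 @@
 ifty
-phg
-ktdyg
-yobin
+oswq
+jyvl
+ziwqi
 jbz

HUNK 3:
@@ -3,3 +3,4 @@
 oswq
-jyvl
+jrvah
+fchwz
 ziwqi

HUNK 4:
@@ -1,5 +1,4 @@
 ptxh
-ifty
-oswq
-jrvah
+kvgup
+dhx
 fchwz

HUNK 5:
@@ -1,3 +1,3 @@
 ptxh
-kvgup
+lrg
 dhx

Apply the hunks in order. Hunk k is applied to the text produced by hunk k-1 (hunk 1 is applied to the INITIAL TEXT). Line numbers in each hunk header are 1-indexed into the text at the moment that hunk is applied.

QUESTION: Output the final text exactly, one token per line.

Answer: ptxh
lrg
dhx
fchwz
ziwqi
jbz
dfuja
cvhxu

Derivation:
Hunk 1: at line 5 remove [ptkpm,gdq] add [jbz] -> 8 lines: ptxh ifty phg ktdyg yobin jbz dfuja cvhxu
Hunk 2: at line 2 remove [phg,ktdyg,yobin] add [oswq,jyvl,ziwqi] -> 8 lines: ptxh ifty oswq jyvl ziwqi jbz dfuja cvhxu
Hunk 3: at line 3 remove [jyvl] add [jrvah,fchwz] -> 9 lines: ptxh ifty oswq jrvah fchwz ziwqi jbz dfuja cvhxu
Hunk 4: at line 1 remove [ifty,oswq,jrvah] add [kvgup,dhx] -> 8 lines: ptxh kvgup dhx fchwz ziwqi jbz dfuja cvhxu
Hunk 5: at line 1 remove [kvgup] add [lrg] -> 8 lines: ptxh lrg dhx fchwz ziwqi jbz dfuja cvhxu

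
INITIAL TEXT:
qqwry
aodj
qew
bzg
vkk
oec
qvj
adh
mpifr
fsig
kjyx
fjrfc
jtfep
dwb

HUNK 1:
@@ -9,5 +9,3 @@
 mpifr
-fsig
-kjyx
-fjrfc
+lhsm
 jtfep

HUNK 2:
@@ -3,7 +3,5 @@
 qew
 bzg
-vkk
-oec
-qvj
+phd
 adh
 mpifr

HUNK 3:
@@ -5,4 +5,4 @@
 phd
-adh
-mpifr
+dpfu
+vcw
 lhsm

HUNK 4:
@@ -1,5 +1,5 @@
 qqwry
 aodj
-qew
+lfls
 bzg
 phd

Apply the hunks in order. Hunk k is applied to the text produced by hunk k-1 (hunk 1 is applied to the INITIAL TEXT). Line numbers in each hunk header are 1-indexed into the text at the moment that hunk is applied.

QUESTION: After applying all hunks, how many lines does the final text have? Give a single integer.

Hunk 1: at line 9 remove [fsig,kjyx,fjrfc] add [lhsm] -> 12 lines: qqwry aodj qew bzg vkk oec qvj adh mpifr lhsm jtfep dwb
Hunk 2: at line 3 remove [vkk,oec,qvj] add [phd] -> 10 lines: qqwry aodj qew bzg phd adh mpifr lhsm jtfep dwb
Hunk 3: at line 5 remove [adh,mpifr] add [dpfu,vcw] -> 10 lines: qqwry aodj qew bzg phd dpfu vcw lhsm jtfep dwb
Hunk 4: at line 1 remove [qew] add [lfls] -> 10 lines: qqwry aodj lfls bzg phd dpfu vcw lhsm jtfep dwb
Final line count: 10

Answer: 10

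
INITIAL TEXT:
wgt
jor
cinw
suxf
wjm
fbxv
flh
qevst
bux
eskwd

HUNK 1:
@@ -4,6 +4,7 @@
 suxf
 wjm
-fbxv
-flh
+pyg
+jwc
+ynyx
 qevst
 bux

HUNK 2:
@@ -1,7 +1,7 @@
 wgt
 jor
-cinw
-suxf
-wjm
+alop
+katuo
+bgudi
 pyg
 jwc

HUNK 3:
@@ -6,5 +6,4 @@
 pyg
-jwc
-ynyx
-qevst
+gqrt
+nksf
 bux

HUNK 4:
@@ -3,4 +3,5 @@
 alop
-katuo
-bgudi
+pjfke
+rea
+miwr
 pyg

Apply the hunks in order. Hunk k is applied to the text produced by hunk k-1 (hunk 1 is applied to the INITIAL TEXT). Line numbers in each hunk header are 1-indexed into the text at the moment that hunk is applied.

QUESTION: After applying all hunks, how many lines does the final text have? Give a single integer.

Answer: 11

Derivation:
Hunk 1: at line 4 remove [fbxv,flh] add [pyg,jwc,ynyx] -> 11 lines: wgt jor cinw suxf wjm pyg jwc ynyx qevst bux eskwd
Hunk 2: at line 1 remove [cinw,suxf,wjm] add [alop,katuo,bgudi] -> 11 lines: wgt jor alop katuo bgudi pyg jwc ynyx qevst bux eskwd
Hunk 3: at line 6 remove [jwc,ynyx,qevst] add [gqrt,nksf] -> 10 lines: wgt jor alop katuo bgudi pyg gqrt nksf bux eskwd
Hunk 4: at line 3 remove [katuo,bgudi] add [pjfke,rea,miwr] -> 11 lines: wgt jor alop pjfke rea miwr pyg gqrt nksf bux eskwd
Final line count: 11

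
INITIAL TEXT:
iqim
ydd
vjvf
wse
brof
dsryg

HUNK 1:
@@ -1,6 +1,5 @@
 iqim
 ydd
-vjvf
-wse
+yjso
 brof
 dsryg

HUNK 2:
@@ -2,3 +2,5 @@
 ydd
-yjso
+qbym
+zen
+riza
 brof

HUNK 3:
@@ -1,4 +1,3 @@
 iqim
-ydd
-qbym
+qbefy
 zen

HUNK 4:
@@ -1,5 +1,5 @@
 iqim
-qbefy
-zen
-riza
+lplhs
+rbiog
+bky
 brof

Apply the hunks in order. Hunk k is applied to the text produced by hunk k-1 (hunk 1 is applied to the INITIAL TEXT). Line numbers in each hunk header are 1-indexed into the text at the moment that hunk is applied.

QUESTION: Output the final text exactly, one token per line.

Hunk 1: at line 1 remove [vjvf,wse] add [yjso] -> 5 lines: iqim ydd yjso brof dsryg
Hunk 2: at line 2 remove [yjso] add [qbym,zen,riza] -> 7 lines: iqim ydd qbym zen riza brof dsryg
Hunk 3: at line 1 remove [ydd,qbym] add [qbefy] -> 6 lines: iqim qbefy zen riza brof dsryg
Hunk 4: at line 1 remove [qbefy,zen,riza] add [lplhs,rbiog,bky] -> 6 lines: iqim lplhs rbiog bky brof dsryg

Answer: iqim
lplhs
rbiog
bky
brof
dsryg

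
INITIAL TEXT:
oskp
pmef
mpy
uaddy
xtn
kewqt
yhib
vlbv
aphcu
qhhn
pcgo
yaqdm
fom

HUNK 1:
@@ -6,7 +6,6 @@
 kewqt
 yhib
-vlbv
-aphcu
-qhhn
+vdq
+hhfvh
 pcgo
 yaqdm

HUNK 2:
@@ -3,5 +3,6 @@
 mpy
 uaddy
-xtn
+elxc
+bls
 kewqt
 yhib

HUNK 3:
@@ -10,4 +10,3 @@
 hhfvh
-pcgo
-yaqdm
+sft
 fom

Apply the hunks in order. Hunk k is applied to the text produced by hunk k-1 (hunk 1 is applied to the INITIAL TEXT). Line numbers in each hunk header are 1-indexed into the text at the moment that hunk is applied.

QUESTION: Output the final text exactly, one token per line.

Answer: oskp
pmef
mpy
uaddy
elxc
bls
kewqt
yhib
vdq
hhfvh
sft
fom

Derivation:
Hunk 1: at line 6 remove [vlbv,aphcu,qhhn] add [vdq,hhfvh] -> 12 lines: oskp pmef mpy uaddy xtn kewqt yhib vdq hhfvh pcgo yaqdm fom
Hunk 2: at line 3 remove [xtn] add [elxc,bls] -> 13 lines: oskp pmef mpy uaddy elxc bls kewqt yhib vdq hhfvh pcgo yaqdm fom
Hunk 3: at line 10 remove [pcgo,yaqdm] add [sft] -> 12 lines: oskp pmef mpy uaddy elxc bls kewqt yhib vdq hhfvh sft fom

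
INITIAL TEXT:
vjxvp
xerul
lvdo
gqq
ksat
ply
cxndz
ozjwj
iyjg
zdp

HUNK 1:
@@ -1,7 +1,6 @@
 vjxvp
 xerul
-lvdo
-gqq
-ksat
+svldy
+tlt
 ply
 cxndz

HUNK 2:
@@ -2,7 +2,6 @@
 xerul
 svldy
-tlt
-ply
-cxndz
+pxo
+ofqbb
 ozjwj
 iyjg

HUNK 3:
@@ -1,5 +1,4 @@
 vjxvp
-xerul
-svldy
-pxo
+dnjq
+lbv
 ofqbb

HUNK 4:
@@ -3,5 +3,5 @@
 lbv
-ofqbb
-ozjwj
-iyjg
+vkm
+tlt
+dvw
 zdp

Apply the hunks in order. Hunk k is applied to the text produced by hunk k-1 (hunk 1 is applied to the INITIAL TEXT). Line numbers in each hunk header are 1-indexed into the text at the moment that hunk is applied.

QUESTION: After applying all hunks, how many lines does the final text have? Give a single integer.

Hunk 1: at line 1 remove [lvdo,gqq,ksat] add [svldy,tlt] -> 9 lines: vjxvp xerul svldy tlt ply cxndz ozjwj iyjg zdp
Hunk 2: at line 2 remove [tlt,ply,cxndz] add [pxo,ofqbb] -> 8 lines: vjxvp xerul svldy pxo ofqbb ozjwj iyjg zdp
Hunk 3: at line 1 remove [xerul,svldy,pxo] add [dnjq,lbv] -> 7 lines: vjxvp dnjq lbv ofqbb ozjwj iyjg zdp
Hunk 4: at line 3 remove [ofqbb,ozjwj,iyjg] add [vkm,tlt,dvw] -> 7 lines: vjxvp dnjq lbv vkm tlt dvw zdp
Final line count: 7

Answer: 7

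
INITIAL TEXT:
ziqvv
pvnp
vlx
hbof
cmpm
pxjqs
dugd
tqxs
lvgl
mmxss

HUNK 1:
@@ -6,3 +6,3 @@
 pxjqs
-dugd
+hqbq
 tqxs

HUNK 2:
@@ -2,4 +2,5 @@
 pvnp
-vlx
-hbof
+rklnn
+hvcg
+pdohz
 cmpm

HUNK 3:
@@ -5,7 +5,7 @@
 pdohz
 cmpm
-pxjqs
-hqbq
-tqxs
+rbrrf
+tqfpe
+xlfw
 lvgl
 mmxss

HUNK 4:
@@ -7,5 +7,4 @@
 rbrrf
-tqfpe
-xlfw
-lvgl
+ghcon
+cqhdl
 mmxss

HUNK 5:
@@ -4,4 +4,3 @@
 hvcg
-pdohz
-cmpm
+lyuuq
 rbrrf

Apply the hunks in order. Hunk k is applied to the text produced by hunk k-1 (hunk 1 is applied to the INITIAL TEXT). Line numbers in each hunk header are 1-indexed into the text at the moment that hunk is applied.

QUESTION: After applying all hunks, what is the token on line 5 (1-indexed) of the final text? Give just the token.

Answer: lyuuq

Derivation:
Hunk 1: at line 6 remove [dugd] add [hqbq] -> 10 lines: ziqvv pvnp vlx hbof cmpm pxjqs hqbq tqxs lvgl mmxss
Hunk 2: at line 2 remove [vlx,hbof] add [rklnn,hvcg,pdohz] -> 11 lines: ziqvv pvnp rklnn hvcg pdohz cmpm pxjqs hqbq tqxs lvgl mmxss
Hunk 3: at line 5 remove [pxjqs,hqbq,tqxs] add [rbrrf,tqfpe,xlfw] -> 11 lines: ziqvv pvnp rklnn hvcg pdohz cmpm rbrrf tqfpe xlfw lvgl mmxss
Hunk 4: at line 7 remove [tqfpe,xlfw,lvgl] add [ghcon,cqhdl] -> 10 lines: ziqvv pvnp rklnn hvcg pdohz cmpm rbrrf ghcon cqhdl mmxss
Hunk 5: at line 4 remove [pdohz,cmpm] add [lyuuq] -> 9 lines: ziqvv pvnp rklnn hvcg lyuuq rbrrf ghcon cqhdl mmxss
Final line 5: lyuuq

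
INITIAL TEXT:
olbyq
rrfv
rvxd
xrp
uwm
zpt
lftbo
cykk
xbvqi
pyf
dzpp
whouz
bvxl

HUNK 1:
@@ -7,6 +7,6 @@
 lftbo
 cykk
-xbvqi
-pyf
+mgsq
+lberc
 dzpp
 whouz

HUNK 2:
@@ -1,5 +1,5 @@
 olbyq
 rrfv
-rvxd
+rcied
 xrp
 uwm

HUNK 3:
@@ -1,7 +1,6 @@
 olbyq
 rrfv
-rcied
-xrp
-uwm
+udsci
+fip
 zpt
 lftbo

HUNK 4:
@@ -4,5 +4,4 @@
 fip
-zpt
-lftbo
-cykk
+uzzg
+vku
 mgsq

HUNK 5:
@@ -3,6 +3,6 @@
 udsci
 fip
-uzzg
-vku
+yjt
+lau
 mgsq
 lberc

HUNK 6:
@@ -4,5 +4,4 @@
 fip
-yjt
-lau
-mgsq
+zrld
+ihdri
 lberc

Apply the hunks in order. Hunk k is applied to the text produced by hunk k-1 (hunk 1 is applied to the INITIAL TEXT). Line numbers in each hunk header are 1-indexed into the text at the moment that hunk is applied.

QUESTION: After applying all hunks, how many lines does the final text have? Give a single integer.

Answer: 10

Derivation:
Hunk 1: at line 7 remove [xbvqi,pyf] add [mgsq,lberc] -> 13 lines: olbyq rrfv rvxd xrp uwm zpt lftbo cykk mgsq lberc dzpp whouz bvxl
Hunk 2: at line 1 remove [rvxd] add [rcied] -> 13 lines: olbyq rrfv rcied xrp uwm zpt lftbo cykk mgsq lberc dzpp whouz bvxl
Hunk 3: at line 1 remove [rcied,xrp,uwm] add [udsci,fip] -> 12 lines: olbyq rrfv udsci fip zpt lftbo cykk mgsq lberc dzpp whouz bvxl
Hunk 4: at line 4 remove [zpt,lftbo,cykk] add [uzzg,vku] -> 11 lines: olbyq rrfv udsci fip uzzg vku mgsq lberc dzpp whouz bvxl
Hunk 5: at line 3 remove [uzzg,vku] add [yjt,lau] -> 11 lines: olbyq rrfv udsci fip yjt lau mgsq lberc dzpp whouz bvxl
Hunk 6: at line 4 remove [yjt,lau,mgsq] add [zrld,ihdri] -> 10 lines: olbyq rrfv udsci fip zrld ihdri lberc dzpp whouz bvxl
Final line count: 10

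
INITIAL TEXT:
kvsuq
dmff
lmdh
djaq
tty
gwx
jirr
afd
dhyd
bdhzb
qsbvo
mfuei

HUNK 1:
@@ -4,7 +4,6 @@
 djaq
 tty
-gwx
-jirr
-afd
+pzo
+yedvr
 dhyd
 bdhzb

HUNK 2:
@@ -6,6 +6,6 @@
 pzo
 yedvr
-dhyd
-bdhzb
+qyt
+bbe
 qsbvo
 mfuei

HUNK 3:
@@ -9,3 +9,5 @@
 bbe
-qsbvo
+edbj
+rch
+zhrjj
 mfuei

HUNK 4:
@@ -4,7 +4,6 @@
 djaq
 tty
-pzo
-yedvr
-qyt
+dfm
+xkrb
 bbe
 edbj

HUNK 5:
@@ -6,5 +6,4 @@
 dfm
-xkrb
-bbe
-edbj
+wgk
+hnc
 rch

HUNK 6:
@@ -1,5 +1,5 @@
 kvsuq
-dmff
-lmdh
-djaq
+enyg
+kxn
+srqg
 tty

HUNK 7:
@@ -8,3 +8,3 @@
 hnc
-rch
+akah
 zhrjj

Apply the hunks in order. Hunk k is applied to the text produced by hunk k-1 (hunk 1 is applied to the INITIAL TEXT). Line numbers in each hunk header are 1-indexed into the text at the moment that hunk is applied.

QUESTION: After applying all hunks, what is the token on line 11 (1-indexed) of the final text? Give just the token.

Answer: mfuei

Derivation:
Hunk 1: at line 4 remove [gwx,jirr,afd] add [pzo,yedvr] -> 11 lines: kvsuq dmff lmdh djaq tty pzo yedvr dhyd bdhzb qsbvo mfuei
Hunk 2: at line 6 remove [dhyd,bdhzb] add [qyt,bbe] -> 11 lines: kvsuq dmff lmdh djaq tty pzo yedvr qyt bbe qsbvo mfuei
Hunk 3: at line 9 remove [qsbvo] add [edbj,rch,zhrjj] -> 13 lines: kvsuq dmff lmdh djaq tty pzo yedvr qyt bbe edbj rch zhrjj mfuei
Hunk 4: at line 4 remove [pzo,yedvr,qyt] add [dfm,xkrb] -> 12 lines: kvsuq dmff lmdh djaq tty dfm xkrb bbe edbj rch zhrjj mfuei
Hunk 5: at line 6 remove [xkrb,bbe,edbj] add [wgk,hnc] -> 11 lines: kvsuq dmff lmdh djaq tty dfm wgk hnc rch zhrjj mfuei
Hunk 6: at line 1 remove [dmff,lmdh,djaq] add [enyg,kxn,srqg] -> 11 lines: kvsuq enyg kxn srqg tty dfm wgk hnc rch zhrjj mfuei
Hunk 7: at line 8 remove [rch] add [akah] -> 11 lines: kvsuq enyg kxn srqg tty dfm wgk hnc akah zhrjj mfuei
Final line 11: mfuei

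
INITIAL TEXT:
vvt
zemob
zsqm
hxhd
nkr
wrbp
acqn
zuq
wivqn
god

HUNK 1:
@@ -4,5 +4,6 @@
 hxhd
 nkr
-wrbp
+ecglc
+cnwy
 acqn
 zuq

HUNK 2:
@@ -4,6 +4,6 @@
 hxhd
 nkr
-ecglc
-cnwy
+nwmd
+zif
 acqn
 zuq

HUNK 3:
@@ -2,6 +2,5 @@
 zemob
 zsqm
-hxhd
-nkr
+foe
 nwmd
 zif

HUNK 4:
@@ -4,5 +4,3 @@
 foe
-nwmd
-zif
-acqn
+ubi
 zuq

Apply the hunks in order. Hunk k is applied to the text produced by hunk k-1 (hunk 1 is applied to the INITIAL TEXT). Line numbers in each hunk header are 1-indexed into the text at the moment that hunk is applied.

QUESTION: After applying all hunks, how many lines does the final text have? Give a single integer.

Hunk 1: at line 4 remove [wrbp] add [ecglc,cnwy] -> 11 lines: vvt zemob zsqm hxhd nkr ecglc cnwy acqn zuq wivqn god
Hunk 2: at line 4 remove [ecglc,cnwy] add [nwmd,zif] -> 11 lines: vvt zemob zsqm hxhd nkr nwmd zif acqn zuq wivqn god
Hunk 3: at line 2 remove [hxhd,nkr] add [foe] -> 10 lines: vvt zemob zsqm foe nwmd zif acqn zuq wivqn god
Hunk 4: at line 4 remove [nwmd,zif,acqn] add [ubi] -> 8 lines: vvt zemob zsqm foe ubi zuq wivqn god
Final line count: 8

Answer: 8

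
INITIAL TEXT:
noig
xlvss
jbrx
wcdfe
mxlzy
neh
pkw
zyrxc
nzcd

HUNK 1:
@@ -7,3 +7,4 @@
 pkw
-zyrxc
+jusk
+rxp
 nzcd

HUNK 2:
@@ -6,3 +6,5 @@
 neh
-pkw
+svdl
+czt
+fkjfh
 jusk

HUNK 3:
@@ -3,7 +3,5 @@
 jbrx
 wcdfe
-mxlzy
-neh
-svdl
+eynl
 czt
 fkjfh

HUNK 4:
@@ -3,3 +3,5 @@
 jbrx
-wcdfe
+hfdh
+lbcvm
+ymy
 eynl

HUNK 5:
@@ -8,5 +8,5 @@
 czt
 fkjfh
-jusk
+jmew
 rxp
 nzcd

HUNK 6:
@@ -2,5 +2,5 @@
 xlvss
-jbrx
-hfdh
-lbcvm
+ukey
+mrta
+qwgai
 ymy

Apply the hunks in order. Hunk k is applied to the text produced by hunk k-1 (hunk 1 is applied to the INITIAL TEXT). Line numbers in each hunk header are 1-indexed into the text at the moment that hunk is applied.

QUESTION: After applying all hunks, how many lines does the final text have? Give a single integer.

Answer: 12

Derivation:
Hunk 1: at line 7 remove [zyrxc] add [jusk,rxp] -> 10 lines: noig xlvss jbrx wcdfe mxlzy neh pkw jusk rxp nzcd
Hunk 2: at line 6 remove [pkw] add [svdl,czt,fkjfh] -> 12 lines: noig xlvss jbrx wcdfe mxlzy neh svdl czt fkjfh jusk rxp nzcd
Hunk 3: at line 3 remove [mxlzy,neh,svdl] add [eynl] -> 10 lines: noig xlvss jbrx wcdfe eynl czt fkjfh jusk rxp nzcd
Hunk 4: at line 3 remove [wcdfe] add [hfdh,lbcvm,ymy] -> 12 lines: noig xlvss jbrx hfdh lbcvm ymy eynl czt fkjfh jusk rxp nzcd
Hunk 5: at line 8 remove [jusk] add [jmew] -> 12 lines: noig xlvss jbrx hfdh lbcvm ymy eynl czt fkjfh jmew rxp nzcd
Hunk 6: at line 2 remove [jbrx,hfdh,lbcvm] add [ukey,mrta,qwgai] -> 12 lines: noig xlvss ukey mrta qwgai ymy eynl czt fkjfh jmew rxp nzcd
Final line count: 12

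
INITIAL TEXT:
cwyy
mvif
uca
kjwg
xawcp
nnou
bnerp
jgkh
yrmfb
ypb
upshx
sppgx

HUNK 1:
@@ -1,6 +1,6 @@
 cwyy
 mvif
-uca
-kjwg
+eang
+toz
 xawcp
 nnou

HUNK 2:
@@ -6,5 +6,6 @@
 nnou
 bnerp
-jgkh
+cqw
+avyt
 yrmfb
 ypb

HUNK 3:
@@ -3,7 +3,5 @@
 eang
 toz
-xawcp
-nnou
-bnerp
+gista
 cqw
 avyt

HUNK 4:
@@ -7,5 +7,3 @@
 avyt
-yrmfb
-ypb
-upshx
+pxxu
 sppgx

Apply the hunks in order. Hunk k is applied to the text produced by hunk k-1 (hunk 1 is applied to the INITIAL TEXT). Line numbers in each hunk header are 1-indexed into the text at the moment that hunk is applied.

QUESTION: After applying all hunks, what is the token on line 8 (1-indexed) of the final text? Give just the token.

Answer: pxxu

Derivation:
Hunk 1: at line 1 remove [uca,kjwg] add [eang,toz] -> 12 lines: cwyy mvif eang toz xawcp nnou bnerp jgkh yrmfb ypb upshx sppgx
Hunk 2: at line 6 remove [jgkh] add [cqw,avyt] -> 13 lines: cwyy mvif eang toz xawcp nnou bnerp cqw avyt yrmfb ypb upshx sppgx
Hunk 3: at line 3 remove [xawcp,nnou,bnerp] add [gista] -> 11 lines: cwyy mvif eang toz gista cqw avyt yrmfb ypb upshx sppgx
Hunk 4: at line 7 remove [yrmfb,ypb,upshx] add [pxxu] -> 9 lines: cwyy mvif eang toz gista cqw avyt pxxu sppgx
Final line 8: pxxu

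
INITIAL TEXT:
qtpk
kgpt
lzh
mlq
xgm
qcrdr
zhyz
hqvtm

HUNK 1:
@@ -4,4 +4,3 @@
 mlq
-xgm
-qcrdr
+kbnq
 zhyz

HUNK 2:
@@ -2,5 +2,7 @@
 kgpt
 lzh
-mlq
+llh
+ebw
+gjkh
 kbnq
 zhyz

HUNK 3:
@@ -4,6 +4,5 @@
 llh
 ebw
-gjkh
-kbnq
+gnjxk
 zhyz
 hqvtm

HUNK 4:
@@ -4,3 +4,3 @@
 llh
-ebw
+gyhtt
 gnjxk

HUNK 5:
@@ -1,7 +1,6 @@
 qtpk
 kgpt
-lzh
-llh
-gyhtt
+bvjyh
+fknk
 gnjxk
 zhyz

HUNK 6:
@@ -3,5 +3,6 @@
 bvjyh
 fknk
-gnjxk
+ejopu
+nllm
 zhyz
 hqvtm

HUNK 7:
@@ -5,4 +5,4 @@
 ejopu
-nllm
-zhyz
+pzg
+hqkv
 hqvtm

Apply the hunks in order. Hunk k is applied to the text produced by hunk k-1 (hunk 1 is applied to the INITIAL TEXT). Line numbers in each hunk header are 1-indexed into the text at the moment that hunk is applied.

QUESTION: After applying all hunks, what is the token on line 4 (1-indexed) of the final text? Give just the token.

Hunk 1: at line 4 remove [xgm,qcrdr] add [kbnq] -> 7 lines: qtpk kgpt lzh mlq kbnq zhyz hqvtm
Hunk 2: at line 2 remove [mlq] add [llh,ebw,gjkh] -> 9 lines: qtpk kgpt lzh llh ebw gjkh kbnq zhyz hqvtm
Hunk 3: at line 4 remove [gjkh,kbnq] add [gnjxk] -> 8 lines: qtpk kgpt lzh llh ebw gnjxk zhyz hqvtm
Hunk 4: at line 4 remove [ebw] add [gyhtt] -> 8 lines: qtpk kgpt lzh llh gyhtt gnjxk zhyz hqvtm
Hunk 5: at line 1 remove [lzh,llh,gyhtt] add [bvjyh,fknk] -> 7 lines: qtpk kgpt bvjyh fknk gnjxk zhyz hqvtm
Hunk 6: at line 3 remove [gnjxk] add [ejopu,nllm] -> 8 lines: qtpk kgpt bvjyh fknk ejopu nllm zhyz hqvtm
Hunk 7: at line 5 remove [nllm,zhyz] add [pzg,hqkv] -> 8 lines: qtpk kgpt bvjyh fknk ejopu pzg hqkv hqvtm
Final line 4: fknk

Answer: fknk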